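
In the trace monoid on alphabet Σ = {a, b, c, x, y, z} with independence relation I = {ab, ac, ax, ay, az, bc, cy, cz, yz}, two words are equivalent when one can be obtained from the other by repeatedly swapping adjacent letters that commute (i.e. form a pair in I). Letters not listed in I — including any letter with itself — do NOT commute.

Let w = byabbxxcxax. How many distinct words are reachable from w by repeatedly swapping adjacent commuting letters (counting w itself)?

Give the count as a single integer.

0(b) covers ∅
1(y) covers 0:b
2(a) covers ∅
3(b) covers 1:y
4(b) covers 3:b
5(x) covers 4:b
6(x) covers 5:x
7(c) covers 6:x
8(x) covers 7:c
9(a) covers 2:a
10(x) covers 8:x
floor of heap: 0:b, 2:a
completions by unplaced set U, small U first (add the entries for U minus each lowest piece of U):
  |U|=1: {9}:1  {10}:1
  |U|=2: {2,9}:1  {8,10}:1  {9,10}:2
  |U|=3: {2,9,10}:3  {7,8,10}:1  {8,9,10}:3
  |U|=4: {2,8,9,10}:6  {6,7,8,10}:1  {7,8,9,10}:4
  |U|=5: {2,7,8,9,10}:10  {5,6,7,8,10}:1  {6,7,8,9,10}:5
  |U|=6: {2,6,7,8,9,10}:15  {4,5,6,7,8,10}:1  {5,6,7,8,9,10}:6
  |U|=7: {2,5,6,7,8,9,10}:21  {3,4,5,6,7,8,10}:1  {4,5,6,7,8,9,10}:7
  |U|=8: {1,3,4,5,6,7,8,10}:1  {2,4,5,6,7,8,9,10}:28  {3,4,5,6,7,8,9,10}:8
  |U|=9: {0,1,3,4,5,6,7,8,10}:1  {1,3,4,5,6,7,8,9,10}:9  {2,3,4,5,6,7,8,9,10}:36
  start at 0(b): 45
  start at 2(a): 10
sum over floor = 55

55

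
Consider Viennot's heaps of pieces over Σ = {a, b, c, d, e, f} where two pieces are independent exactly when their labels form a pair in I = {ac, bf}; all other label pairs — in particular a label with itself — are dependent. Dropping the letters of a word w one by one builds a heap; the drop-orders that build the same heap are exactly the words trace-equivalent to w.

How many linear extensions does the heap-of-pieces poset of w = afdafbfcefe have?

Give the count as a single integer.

piece 0:a — minimal
piece 1:f rests on {0:a}
piece 2:d rests on {1:f}
piece 3:a rests on {2:d}
piece 4:f rests on {3:a}
piece 5:b rests on {3:a}
piece 6:f rests on {4:f}
piece 7:c rests on {5:b, 6:f}
piece 8:e rests on {7:c}
piece 9:f rests on {8:e}
piece 10:e rests on {9:f}
minimal pieces: {0:a}
ways to finish when only these pieces remain (= sum over removing one remaining piece with nothing left below it):
  1 left: {10}→1
  2 left: {9,10}→1
  3 left: {8,9,10}→1
  4 left: {7,8,9,10}→1
  5 left: {5,7,8,9,10}→1  {6,7,8,9,10}→1
  6 left: {4,6,7,8,9,10}→1  {5,6,7,8,9,10}→2
  7 left: {4,5,6,7,8,9,10}→3
  8 left: {3,4,5,6,7,8,9,10}→3
  9 left: {2,3,4,5,6,7,8,9,10}→3
  placing 0:a first → 3 extensions

3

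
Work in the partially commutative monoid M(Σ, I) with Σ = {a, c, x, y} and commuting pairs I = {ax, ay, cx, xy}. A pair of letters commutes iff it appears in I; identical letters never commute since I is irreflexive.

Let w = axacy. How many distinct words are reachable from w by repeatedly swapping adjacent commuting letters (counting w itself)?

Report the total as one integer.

5

piece 0:a — minimal
piece 1:x — minimal
piece 2:a rests on {0:a}
piece 3:c rests on {2:a}
piece 4:y rests on {3:c}
minimal pieces: {0:a, 1:x}
ways to finish when only these pieces remain (= sum over removing one remaining piece with nothing left below it):
  1 left: {1}→1  {4}→1
  2 left: {1,4}→2  {3,4}→1
  3 left: {1,3,4}→3  {2,3,4}→1
  placing 0:a first → 4 extensions
  placing 1:x first → 1 extensions
total linear extensions = 5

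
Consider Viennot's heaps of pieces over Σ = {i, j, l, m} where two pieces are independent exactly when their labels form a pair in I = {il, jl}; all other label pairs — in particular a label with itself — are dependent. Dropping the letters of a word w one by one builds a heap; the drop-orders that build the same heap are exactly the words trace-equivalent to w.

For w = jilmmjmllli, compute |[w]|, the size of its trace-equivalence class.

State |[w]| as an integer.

#0=j has no predecessor
#1=i depends on [0:j]
#2=l has no predecessor
#3=m depends on [1:i, 2:l]
#4=m depends on [3:m]
#5=j depends on [4:m]
#6=m depends on [5:j]
#7=l depends on [6:m]
#8=l depends on [7:l]
#9=l depends on [8:l]
#10=i depends on [6:m]
sources: [0:j, 2:l]
N(rest) = Σ N(rest − s) over sources s of rest; N(one piece) = 1:
  size 1 → [9]=1  [10]=1
  size 2 → [8,9]=1  [9,10]=2
  size 3 → [7,8,9]=1  [8,9,10]=3
  size 4 → [7,8,9,10]=4
  size 5 → [6,7,8,9,10]=4
  size 6 → [5,6,7,8,9,10]=4
  size 7 → [4,5,6,7,8,9,10]=4
  size 8 → [3,4,5,6,7,8,9,10]=4
  size 9 → [1,3,4,5,6,7,8,9,10]=4  [2,3,4,5,6,7,8,9,10]=4
  first=0(j) contributes 8
  first=2(l) contributes 4
|[w]| = 12

12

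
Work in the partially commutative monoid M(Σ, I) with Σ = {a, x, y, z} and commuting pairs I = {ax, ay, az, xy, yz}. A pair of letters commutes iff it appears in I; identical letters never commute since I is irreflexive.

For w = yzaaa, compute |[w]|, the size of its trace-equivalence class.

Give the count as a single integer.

#0=y has no predecessor
#1=z has no predecessor
#2=a has no predecessor
#3=a depends on [2:a]
#4=a depends on [3:a]
sources: [0:y, 1:z, 2:a]
N(rest) = Σ N(rest − s) over sources s of rest; N(one piece) = 1:
  size 1 → [0]=1  [1]=1  [4]=1
  size 2 → [0,1]=2  [0,4]=2  [1,4]=2  [3,4]=1
  size 3 → [0,1,4]=6  [0,3,4]=3  [1,3,4]=3  [2,3,4]=1
  first=0(y) contributes 4
  first=1(z) contributes 4
  first=2(a) contributes 12
|[w]| = 20

20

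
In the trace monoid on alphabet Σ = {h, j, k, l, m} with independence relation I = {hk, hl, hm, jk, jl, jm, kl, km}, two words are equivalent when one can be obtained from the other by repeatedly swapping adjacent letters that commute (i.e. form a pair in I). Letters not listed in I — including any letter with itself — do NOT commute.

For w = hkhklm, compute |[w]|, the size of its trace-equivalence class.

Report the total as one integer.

drop 0:h onto floor
drop 1:k onto floor
drop 2:h onto {0:h}
drop 3:k onto {1:k}
drop 4:l onto floor
drop 5:m onto {4:l}
ground layer = {0:h, 1:k, 4:l}
drop-orders for the pieces not yet dropped (sum over which currently-grounded one goes next):
  1 to go: {2} 1  {3} 1  {5} 1
  2 to go: {0,2} 1  {1,3} 1  {2,3} 2  {2,5} 2  {3,5} 2  {4,5} 1
  3 to go: {0,2,3} 3  {0,2,5} 3  {1,2,3} 3  {1,3,5} 3  {2,3,5} 6  {2,4,5} 3  {3,4,5} 3
  4 to go: {0,1,2,3} 6  {0,2,3,5} 12  {0,2,4,5} 6  {1,2,3,5} 12  {1,3,4,5} 6  {2,3,4,5} 12
  if 0:h drops first: 30 orders
  if 1:k drops first: 30 orders
  if 4:l drops first: 30 orders
heap linearizations: 90

90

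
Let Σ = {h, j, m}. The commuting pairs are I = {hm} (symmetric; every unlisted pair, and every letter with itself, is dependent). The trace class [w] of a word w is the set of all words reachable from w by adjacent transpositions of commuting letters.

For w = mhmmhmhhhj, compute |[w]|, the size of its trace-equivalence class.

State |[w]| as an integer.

126

#0=m has no predecessor
#1=h has no predecessor
#2=m depends on [0:m]
#3=m depends on [2:m]
#4=h depends on [1:h]
#5=m depends on [3:m]
#6=h depends on [4:h]
#7=h depends on [6:h]
#8=h depends on [7:h]
#9=j depends on [5:m, 8:h]
sources: [0:m, 1:h]
N(rest) = Σ N(rest − s) over sources s of rest; N(one piece) = 1:
  size 1 → [9]=1
  size 2 → [5,9]=1  [8,9]=1
  size 3 → [3,5,9]=1  [5,8,9]=2  [7,8,9]=1
  size 4 → [2,3,5,9]=1  [3,5,8,9]=3  [5,7,8,9]=3  [6,7,8,9]=1
  size 5 → [0,2,3,5,9]=1  [2,3,5,8,9]=4  [3,5,7,8,9]=6  [4,6,7,8,9]=1  [5,6,7,8,9]=4
  size 6 → [0,2,3,5,8,9]=5  [1,4,6,7,8,9]=1  [2,3,5,7,8,9]=10  [3,5,6,7,8,9]=10  [4,5,6,7,8,9]=5
  size 7 → [0,2,3,5,7,8,9]=15  [1,4,5,6,7,8,9]=6  [2,3,5,6,7,8,9]=20  [3,4,5,6,7,8,9]=15
  size 8 → [0,2,3,5,6,7,8,9]=35  [1,3,4,5,6,7,8,9]=21  [2,3,4,5,6,7,8,9]=35
  first=0(m) contributes 56
  first=1(h) contributes 70
|[w]| = 126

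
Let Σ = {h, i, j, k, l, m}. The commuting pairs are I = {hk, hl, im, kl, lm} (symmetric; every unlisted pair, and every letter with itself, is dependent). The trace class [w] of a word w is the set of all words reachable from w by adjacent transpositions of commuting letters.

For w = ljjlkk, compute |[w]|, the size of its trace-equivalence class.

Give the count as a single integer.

3

piece 0:l — minimal
piece 1:j rests on {0:l}
piece 2:j rests on {1:j}
piece 3:l rests on {2:j}
piece 4:k rests on {2:j}
piece 5:k rests on {4:k}
minimal pieces: {0:l}
ways to finish when only these pieces remain (= sum over removing one remaining piece with nothing left below it):
  1 left: {3}→1  {5}→1
  2 left: {3,5}→2  {4,5}→1
  3 left: {3,4,5}→3
  4 left: {2,3,4,5}→3
  placing 0:l first → 3 extensions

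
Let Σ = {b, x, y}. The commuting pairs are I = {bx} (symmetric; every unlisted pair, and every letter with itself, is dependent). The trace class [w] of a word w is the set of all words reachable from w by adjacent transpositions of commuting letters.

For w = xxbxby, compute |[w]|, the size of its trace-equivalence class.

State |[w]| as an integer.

0(x) covers ∅
1(x) covers 0:x
2(b) covers ∅
3(x) covers 1:x
4(b) covers 2:b
5(y) covers 3:x, 4:b
floor of heap: 0:x, 2:b
completions by unplaced set U, small U first (add the entries for U minus each lowest piece of U):
  |U|=1: {5}:1
  |U|=2: {3,5}:1  {4,5}:1
  |U|=3: {1,3,5}:1  {2,4,5}:1  {3,4,5}:2
  |U|=4: {0,1,3,5}:1  {1,3,4,5}:3  {2,3,4,5}:3
  start at 0(x): 6
  start at 2(b): 4
sum over floor = 10

10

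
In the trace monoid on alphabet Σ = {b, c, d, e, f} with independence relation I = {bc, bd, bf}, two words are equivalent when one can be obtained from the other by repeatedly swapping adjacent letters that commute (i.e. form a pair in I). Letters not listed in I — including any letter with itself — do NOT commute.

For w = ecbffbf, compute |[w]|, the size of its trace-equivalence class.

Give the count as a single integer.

drop 0:e onto floor
drop 1:c onto {0:e}
drop 2:b onto {0:e}
drop 3:f onto {1:c}
drop 4:f onto {3:f}
drop 5:b onto {2:b}
drop 6:f onto {4:f}
ground layer = {0:e}
drop-orders for the pieces not yet dropped (sum over which currently-grounded one goes next):
  1 to go: {5} 1  {6} 1
  2 to go: {2,5} 1  {4,6} 1  {5,6} 2
  3 to go: {2,5,6} 3  {3,4,6} 1  {4,5,6} 3
  4 to go: {1,3,4,6} 1  {2,4,5,6} 6  {3,4,5,6} 4
  5 to go: {1,3,4,5,6} 5  {2,3,4,5,6} 10
  if 0:e drops first: 15 orders

15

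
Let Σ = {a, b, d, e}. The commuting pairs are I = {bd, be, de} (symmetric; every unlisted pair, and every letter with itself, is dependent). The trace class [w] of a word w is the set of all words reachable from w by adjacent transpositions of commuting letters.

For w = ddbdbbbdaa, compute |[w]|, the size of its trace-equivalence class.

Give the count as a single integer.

#0=d has no predecessor
#1=d depends on [0:d]
#2=b has no predecessor
#3=d depends on [1:d]
#4=b depends on [2:b]
#5=b depends on [4:b]
#6=b depends on [5:b]
#7=d depends on [3:d]
#8=a depends on [6:b, 7:d]
#9=a depends on [8:a]
sources: [0:d, 2:b]
N(rest) = Σ N(rest − s) over sources s of rest; N(one piece) = 1:
  size 1 → [9]=1
  size 2 → [8,9]=1
  size 3 → [6,8,9]=1  [7,8,9]=1
  size 4 → [3,7,8,9]=1  [5,6,8,9]=1  [6,7,8,9]=2
  size 5 → [1,3,7,8,9]=1  [3,6,7,8,9]=3  [4,5,6,8,9]=1  [5,6,7,8,9]=3
  size 6 → [0,1,3,7,8,9]=1  [1,3,6,7,8,9]=4  [2,4,5,6,8,9]=1  [3,5,6,7,8,9]=6  [4,5,6,7,8,9]=4
  size 7 → [0,1,3,6,7,8,9]=5  [1,3,5,6,7,8,9]=10  [2,4,5,6,7,8,9]=5  [3,4,5,6,7,8,9]=10
  size 8 → [0,1,3,5,6,7,8,9]=15  [1,3,4,5,6,7,8,9]=20  [2,3,4,5,6,7,8,9]=15
  first=0(d) contributes 35
  first=2(b) contributes 35
|[w]| = 70

70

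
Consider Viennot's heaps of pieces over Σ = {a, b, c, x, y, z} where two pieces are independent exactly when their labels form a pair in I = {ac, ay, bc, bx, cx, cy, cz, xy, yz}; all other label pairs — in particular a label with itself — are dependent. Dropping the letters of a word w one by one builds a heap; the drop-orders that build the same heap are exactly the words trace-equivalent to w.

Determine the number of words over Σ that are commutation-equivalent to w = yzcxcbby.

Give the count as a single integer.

252

piece 0:y — minimal
piece 1:z — minimal
piece 2:c — minimal
piece 3:x rests on {1:z}
piece 4:c rests on {2:c}
piece 5:b rests on {0:y, 1:z}
piece 6:b rests on {5:b}
piece 7:y rests on {6:b}
minimal pieces: {0:y, 1:z, 2:c}
ways to finish when only these pieces remain (= sum over removing one remaining piece with nothing left below it):
  1 left: {3}→1  {4}→1  {7}→1
  2 left: {2,4}→1  {3,4}→2  {3,7}→2  {4,7}→2  {6,7}→1
  3 left: {2,3,4}→3  {2,4,7}→3  {3,4,7}→6  {3,6,7}→3  {4,6,7}→3  {5,6,7}→1
  4 left: {0,5,6,7}→1  {2,3,4,7}→12  {2,4,6,7}→6  {3,4,6,7}→12  {3,5,6,7}→4  {4,5,6,7}→4
  5 left: {0,3,5,6,7}→5  {0,4,5,6,7}→5  {1,3,5,6,7}→4  {2,3,4,6,7}→30  {2,4,5,6,7}→10  {3,4,5,6,7}→20
  6 left: {0,1,3,5,6,7}→9  {0,2,4,5,6,7}→15  {0,3,4,5,6,7}→30  {1,3,4,5,6,7}→24  {2,3,4,5,6,7}→60
  placing 0:y first → 84 extensions
  placing 1:z first → 105 extensions
  placing 2:c first → 63 extensions
total linear extensions = 252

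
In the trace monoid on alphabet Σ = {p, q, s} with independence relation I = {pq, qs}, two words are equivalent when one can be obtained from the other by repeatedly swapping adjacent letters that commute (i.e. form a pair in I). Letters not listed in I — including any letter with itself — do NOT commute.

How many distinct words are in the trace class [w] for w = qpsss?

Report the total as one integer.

5

#0=q has no predecessor
#1=p has no predecessor
#2=s depends on [1:p]
#3=s depends on [2:s]
#4=s depends on [3:s]
sources: [0:q, 1:p]
N(rest) = Σ N(rest − s) over sources s of rest; N(one piece) = 1:
  size 1 → [0]=1  [4]=1
  size 2 → [0,4]=2  [3,4]=1
  size 3 → [0,3,4]=3  [2,3,4]=1
  first=0(q) contributes 1
  first=1(p) contributes 4
|[w]| = 5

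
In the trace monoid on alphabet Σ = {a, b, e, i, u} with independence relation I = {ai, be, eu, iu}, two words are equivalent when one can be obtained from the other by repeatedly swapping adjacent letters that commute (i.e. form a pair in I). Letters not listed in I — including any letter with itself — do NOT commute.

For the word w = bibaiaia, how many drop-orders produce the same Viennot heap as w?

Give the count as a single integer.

piece 0:b — minimal
piece 1:i rests on {0:b}
piece 2:b rests on {1:i}
piece 3:a rests on {2:b}
piece 4:i rests on {2:b}
piece 5:a rests on {3:a}
piece 6:i rests on {4:i}
piece 7:a rests on {5:a}
minimal pieces: {0:b}
ways to finish when only these pieces remain (= sum over removing one remaining piece with nothing left below it):
  1 left: {6}→1  {7}→1
  2 left: {4,6}→1  {5,7}→1  {6,7}→2
  3 left: {3,5,7}→1  {4,6,7}→3  {5,6,7}→3
  4 left: {3,5,6,7}→4  {4,5,6,7}→6
  5 left: {3,4,5,6,7}→10
  6 left: {2,3,4,5,6,7}→10
  placing 0:b first → 10 extensions

10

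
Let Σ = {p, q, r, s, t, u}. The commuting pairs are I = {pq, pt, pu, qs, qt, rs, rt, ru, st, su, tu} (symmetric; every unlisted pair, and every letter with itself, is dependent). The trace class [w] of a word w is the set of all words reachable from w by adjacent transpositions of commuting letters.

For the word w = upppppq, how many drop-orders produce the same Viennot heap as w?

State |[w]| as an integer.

0(u) covers ∅
1(p) covers ∅
2(p) covers 1:p
3(p) covers 2:p
4(p) covers 3:p
5(p) covers 4:p
6(q) covers 0:u
floor of heap: 0:u, 1:p
completions by unplaced set U, small U first (add the entries for U minus each lowest piece of U):
  |U|=1: {5}:1  {6}:1
  |U|=2: {0,6}:1  {4,5}:1  {5,6}:2
  |U|=3: {0,5,6}:3  {3,4,5}:1  {4,5,6}:3
  |U|=4: {0,4,5,6}:6  {2,3,4,5}:1  {3,4,5,6}:4
  |U|=5: {0,3,4,5,6}:10  {1,2,3,4,5}:1  {2,3,4,5,6}:5
  start at 0(u): 6
  start at 1(p): 15
sum over floor = 21

21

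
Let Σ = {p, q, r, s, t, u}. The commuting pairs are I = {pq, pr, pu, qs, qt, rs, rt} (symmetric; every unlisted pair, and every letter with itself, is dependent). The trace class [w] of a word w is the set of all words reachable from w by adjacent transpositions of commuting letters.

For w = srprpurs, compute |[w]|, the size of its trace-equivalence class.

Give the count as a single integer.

drop 0:s onto floor
drop 1:r onto floor
drop 2:p onto {0:s}
drop 3:r onto {1:r}
drop 4:p onto {2:p}
drop 5:u onto {0:s, 3:r}
drop 6:r onto {5:u}
drop 7:s onto {4:p, 5:u}
ground layer = {0:s, 1:r}
drop-orders for the pieces not yet dropped (sum over which currently-grounded one goes next):
  1 to go: {6} 1  {7} 1
  2 to go: {4,7} 1  {6,7} 2
  3 to go: {2,4,7} 1  {4,6,7} 3  {5,6,7} 2
  4 to go: {2,4,6,7} 4  {3,5,6,7} 2  {4,5,6,7} 5
  5 to go: {1,3,5,6,7} 2  {2,4,5,6,7} 9  {3,4,5,6,7} 7
  6 to go: {0,2,4,5,6,7} 9  {1,3,4,5,6,7} 9  {2,3,4,5,6,7} 16
  if 0:s drops first: 25 orders
  if 1:r drops first: 25 orders
heap linearizations: 50

50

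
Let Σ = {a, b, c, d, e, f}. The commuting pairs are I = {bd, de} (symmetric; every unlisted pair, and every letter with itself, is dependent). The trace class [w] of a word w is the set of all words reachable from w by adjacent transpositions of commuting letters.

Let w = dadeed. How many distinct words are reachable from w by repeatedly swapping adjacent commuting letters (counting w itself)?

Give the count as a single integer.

6

0(d) covers ∅
1(a) covers 0:d
2(d) covers 1:a
3(e) covers 1:a
4(e) covers 3:e
5(d) covers 2:d
floor of heap: 0:d
completions by unplaced set U, small U first (add the entries for U minus each lowest piece of U):
  |U|=1: {4}:1  {5}:1
  |U|=2: {2,5}:1  {3,4}:1  {4,5}:2
  |U|=3: {2,4,5}:3  {3,4,5}:3
  |U|=4: {2,3,4,5}:6
  start at 0(d): 6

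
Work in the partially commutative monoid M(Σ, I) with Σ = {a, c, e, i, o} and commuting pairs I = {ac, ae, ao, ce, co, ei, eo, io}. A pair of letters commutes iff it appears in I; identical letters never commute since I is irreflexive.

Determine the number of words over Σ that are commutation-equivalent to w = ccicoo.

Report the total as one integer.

drop 0:c onto floor
drop 1:c onto {0:c}
drop 2:i onto {1:c}
drop 3:c onto {2:i}
drop 4:o onto floor
drop 5:o onto {4:o}
ground layer = {0:c, 4:o}
drop-orders for the pieces not yet dropped (sum over which currently-grounded one goes next):
  1 to go: {3} 1  {5} 1
  2 to go: {2,3} 1  {3,5} 2  {4,5} 1
  3 to go: {1,2,3} 1  {2,3,5} 3  {3,4,5} 3
  4 to go: {0,1,2,3} 1  {1,2,3,5} 4  {2,3,4,5} 6
  if 0:c drops first: 10 orders
  if 4:o drops first: 5 orders
heap linearizations: 15

15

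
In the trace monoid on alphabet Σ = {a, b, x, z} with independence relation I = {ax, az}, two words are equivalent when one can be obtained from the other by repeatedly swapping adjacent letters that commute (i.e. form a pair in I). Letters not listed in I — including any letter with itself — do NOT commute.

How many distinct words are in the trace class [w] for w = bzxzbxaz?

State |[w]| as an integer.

drop 0:b onto floor
drop 1:z onto {0:b}
drop 2:x onto {1:z}
drop 3:z onto {2:x}
drop 4:b onto {3:z}
drop 5:x onto {4:b}
drop 6:a onto {4:b}
drop 7:z onto {5:x}
ground layer = {0:b}
drop-orders for the pieces not yet dropped (sum over which currently-grounded one goes next):
  1 to go: {6} 1  {7} 1
  2 to go: {5,7} 1  {6,7} 2
  3 to go: {5,6,7} 3
  4 to go: {4,5,6,7} 3
  5 to go: {3,4,5,6,7} 3
  6 to go: {2,3,4,5,6,7} 3
  if 0:b drops first: 3 orders

3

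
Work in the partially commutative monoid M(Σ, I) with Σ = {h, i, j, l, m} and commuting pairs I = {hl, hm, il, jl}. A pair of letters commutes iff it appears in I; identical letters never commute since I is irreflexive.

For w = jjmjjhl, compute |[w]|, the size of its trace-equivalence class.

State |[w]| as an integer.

4

#0=j has no predecessor
#1=j depends on [0:j]
#2=m depends on [1:j]
#3=j depends on [2:m]
#4=j depends on [3:j]
#5=h depends on [4:j]
#6=l depends on [2:m]
sources: [0:j]
N(rest) = Σ N(rest − s) over sources s of rest; N(one piece) = 1:
  size 1 → [5]=1  [6]=1
  size 2 → [4,5]=1  [5,6]=2
  size 3 → [3,4,5]=1  [4,5,6]=3
  size 4 → [3,4,5,6]=4
  size 5 → [2,3,4,5,6]=4
  first=0(j) contributes 4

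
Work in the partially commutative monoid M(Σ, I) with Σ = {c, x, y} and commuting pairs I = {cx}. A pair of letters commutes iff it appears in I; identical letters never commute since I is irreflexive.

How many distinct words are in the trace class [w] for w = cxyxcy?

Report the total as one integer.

4

#0=c has no predecessor
#1=x has no predecessor
#2=y depends on [0:c, 1:x]
#3=x depends on [2:y]
#4=c depends on [2:y]
#5=y depends on [3:x, 4:c]
sources: [0:c, 1:x]
N(rest) = Σ N(rest − s) over sources s of rest; N(one piece) = 1:
  size 1 → [5]=1
  size 2 → [3,5]=1  [4,5]=1
  size 3 → [3,4,5]=2
  size 4 → [2,3,4,5]=2
  first=0(c) contributes 2
  first=1(x) contributes 2
|[w]| = 4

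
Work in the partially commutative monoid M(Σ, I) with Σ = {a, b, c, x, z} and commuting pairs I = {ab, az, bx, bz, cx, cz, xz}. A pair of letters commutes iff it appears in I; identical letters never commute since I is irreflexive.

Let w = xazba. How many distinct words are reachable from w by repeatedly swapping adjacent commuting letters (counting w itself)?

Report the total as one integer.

piece 0:x — minimal
piece 1:a rests on {0:x}
piece 2:z — minimal
piece 3:b — minimal
piece 4:a rests on {1:a}
minimal pieces: {0:x, 2:z, 3:b}
ways to finish when only these pieces remain (= sum over removing one remaining piece with nothing left below it):
  1 left: {2}→1  {3}→1  {4}→1
  2 left: {1,4}→1  {2,3}→2  {2,4}→2  {3,4}→2
  3 left: {0,1,4}→1  {1,2,4}→3  {1,3,4}→3  {2,3,4}→6
  placing 0:x first → 12 extensions
  placing 2:z first → 4 extensions
  placing 3:b first → 4 extensions
total linear extensions = 20

20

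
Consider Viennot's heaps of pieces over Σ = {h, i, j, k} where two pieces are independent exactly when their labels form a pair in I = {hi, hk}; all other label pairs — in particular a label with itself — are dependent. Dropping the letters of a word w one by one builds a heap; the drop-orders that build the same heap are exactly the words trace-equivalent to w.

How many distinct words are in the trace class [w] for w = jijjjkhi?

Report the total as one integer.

piece 0:j — minimal
piece 1:i rests on {0:j}
piece 2:j rests on {1:i}
piece 3:j rests on {2:j}
piece 4:j rests on {3:j}
piece 5:k rests on {4:j}
piece 6:h rests on {4:j}
piece 7:i rests on {5:k}
minimal pieces: {0:j}
ways to finish when only these pieces remain (= sum over removing one remaining piece with nothing left below it):
  1 left: {6}→1  {7}→1
  2 left: {5,7}→1  {6,7}→2
  3 left: {5,6,7}→3
  4 left: {4,5,6,7}→3
  5 left: {3,4,5,6,7}→3
  6 left: {2,3,4,5,6,7}→3
  placing 0:j first → 3 extensions

3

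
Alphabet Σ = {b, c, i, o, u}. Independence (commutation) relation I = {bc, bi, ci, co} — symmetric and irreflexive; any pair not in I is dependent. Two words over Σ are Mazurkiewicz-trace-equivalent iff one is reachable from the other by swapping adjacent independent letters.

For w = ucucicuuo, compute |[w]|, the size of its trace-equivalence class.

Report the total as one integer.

piece 0:u — minimal
piece 1:c rests on {0:u}
piece 2:u rests on {1:c}
piece 3:c rests on {2:u}
piece 4:i rests on {2:u}
piece 5:c rests on {3:c}
piece 6:u rests on {4:i, 5:c}
piece 7:u rests on {6:u}
piece 8:o rests on {7:u}
minimal pieces: {0:u}
ways to finish when only these pieces remain (= sum over removing one remaining piece with nothing left below it):
  1 left: {8}→1
  2 left: {7,8}→1
  3 left: {6,7,8}→1
  4 left: {4,6,7,8}→1  {5,6,7,8}→1
  5 left: {3,5,6,7,8}→1  {4,5,6,7,8}→2
  6 left: {3,4,5,6,7,8}→3
  7 left: {2,3,4,5,6,7,8}→3
  placing 0:u first → 3 extensions

3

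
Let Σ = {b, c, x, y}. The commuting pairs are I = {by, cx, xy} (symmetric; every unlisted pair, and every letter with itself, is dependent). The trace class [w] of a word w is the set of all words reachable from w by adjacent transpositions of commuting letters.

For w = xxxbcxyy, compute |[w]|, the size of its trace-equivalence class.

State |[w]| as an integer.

0(x) covers ∅
1(x) covers 0:x
2(x) covers 1:x
3(b) covers 2:x
4(c) covers 3:b
5(x) covers 3:b
6(y) covers 4:c
7(y) covers 6:y
floor of heap: 0:x
completions by unplaced set U, small U first (add the entries for U minus each lowest piece of U):
  |U|=1: {5}:1  {7}:1
  |U|=2: {5,7}:2  {6,7}:1
  |U|=3: {4,6,7}:1  {5,6,7}:3
  |U|=4: {4,5,6,7}:4
  |U|=5: {3,4,5,6,7}:4
  |U|=6: {2,3,4,5,6,7}:4
  start at 0(x): 4

4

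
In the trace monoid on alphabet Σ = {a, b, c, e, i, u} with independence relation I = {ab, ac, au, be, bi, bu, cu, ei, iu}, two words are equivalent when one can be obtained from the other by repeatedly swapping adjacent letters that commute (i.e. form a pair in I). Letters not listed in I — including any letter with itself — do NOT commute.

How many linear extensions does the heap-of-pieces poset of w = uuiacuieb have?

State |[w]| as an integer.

#0=u has no predecessor
#1=u depends on [0:u]
#2=i has no predecessor
#3=a depends on [2:i]
#4=c depends on [2:i]
#5=u depends on [1:u]
#6=i depends on [3:a, 4:c]
#7=e depends on [3:a, 4:c, 5:u]
#8=b depends on [4:c]
sources: [0:u, 2:i]
N(rest) = Σ N(rest − s) over sources s of rest; N(one piece) = 1:
  size 1 → [6]=1  [7]=1  [8]=1
  size 2 → [5,7]=1  [6,7]=2  [6,8]=2  [7,8]=2
  size 3 → [1,5,7]=1  [3,6,7]=2  [5,6,7]=3  [5,7,8]=3  [6,7,8]=6
  size 4 → [0,1,5,7]=1  [1,5,6,7]=4  [1,5,7,8]=4  [3,5,6,7]=5  [3,6,7,8]=8  [4,6,7,8]=6  [5,6,7,8]=12
  size 5 → [0,1,5,6,7]=5  [0,1,5,7,8]=5  [1,3,5,6,7]=9  [1,5,6,7,8]=20  [3,4,6,7,8]=14  [3,5,6,7,8]=25  [4,5,6,7,8]=18
  size 6 → [0,1,3,5,6,7]=14  [0,1,5,6,7,8]=30  [1,3,5,6,7,8]=54  [1,4,5,6,7,8]=38  [2,3,4,6,7,8]=14  [3,4,5,6,7,8]=57
  size 7 → [0,1,3,5,6,7,8]=98  [0,1,4,5,6,7,8]=68  [1,3,4,5,6,7,8]=149  [2,3,4,5,6,7,8]=71
  first=0(u) contributes 220
  first=2(i) contributes 315
|[w]| = 535

535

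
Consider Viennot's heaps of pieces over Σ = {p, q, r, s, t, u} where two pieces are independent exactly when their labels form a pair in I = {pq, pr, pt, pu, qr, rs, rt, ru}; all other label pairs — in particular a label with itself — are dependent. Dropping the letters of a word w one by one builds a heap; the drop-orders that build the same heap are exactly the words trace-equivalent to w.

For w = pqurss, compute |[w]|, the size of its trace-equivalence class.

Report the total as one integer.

18

#0=p has no predecessor
#1=q has no predecessor
#2=u depends on [1:q]
#3=r has no predecessor
#4=s depends on [0:p, 2:u]
#5=s depends on [4:s]
sources: [0:p, 1:q, 3:r]
N(rest) = Σ N(rest − s) over sources s of rest; N(one piece) = 1:
  size 1 → [3]=1  [5]=1
  size 2 → [3,5]=2  [4,5]=1
  size 3 → [0,4,5]=1  [2,4,5]=1  [3,4,5]=3
  size 4 → [0,2,4,5]=2  [0,3,4,5]=4  [1,2,4,5]=1  [2,3,4,5]=4
  first=0(p) contributes 5
  first=1(q) contributes 10
  first=3(r) contributes 3
|[w]| = 18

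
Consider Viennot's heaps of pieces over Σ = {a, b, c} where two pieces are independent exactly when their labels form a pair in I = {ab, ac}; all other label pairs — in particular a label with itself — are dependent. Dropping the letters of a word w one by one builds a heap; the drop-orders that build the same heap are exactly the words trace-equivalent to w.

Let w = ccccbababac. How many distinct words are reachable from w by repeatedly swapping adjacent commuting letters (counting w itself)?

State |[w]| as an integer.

165

0(c) covers ∅
1(c) covers 0:c
2(c) covers 1:c
3(c) covers 2:c
4(b) covers 3:c
5(a) covers ∅
6(b) covers 4:b
7(a) covers 5:a
8(b) covers 6:b
9(a) covers 7:a
10(c) covers 8:b
floor of heap: 0:c, 5:a
completions by unplaced set U, small U first (add the entries for U minus each lowest piece of U):
  |U|=1: {9}:1  {10}:1
  |U|=2: {7,9}:1  {8,10}:1  {9,10}:2
  |U|=3: {5,7,9}:1  {6,8,10}:1  {7,9,10}:3  {8,9,10}:3
  |U|=4: {4,6,8,10}:1  {5,7,9,10}:4  {6,8,9,10}:4  {7,8,9,10}:6
  |U|=5: {3,4,6,8,10}:1  {4,6,8,9,10}:5  {5,7,8,9,10}:10  {6,7,8,9,10}:10
  |U|=6: {2,3,4,6,8,10}:1  {3,4,6,8,9,10}:6  {4,6,7,8,9,10}:15  {5,6,7,8,9,10}:20
  |U|=7: {1,2,3,4,6,8,10}:1  {2,3,4,6,8,9,10}:7  {3,4,6,7,8,9,10}:21  {4,5,6,7,8,9,10}:35
  |U|=8: {0,1,2,3,4,6,8,10}:1  {1,2,3,4,6,8,9,10}:8  {2,3,4,6,7,8,9,10}:28  {3,4,5,6,7,8,9,10}:56
  |U|=9: {0,1,2,3,4,6,8,9,10}:9  {1,2,3,4,6,7,8,9,10}:36  {2,3,4,5,6,7,8,9,10}:84
  start at 0(c): 120
  start at 5(a): 45
sum over floor = 165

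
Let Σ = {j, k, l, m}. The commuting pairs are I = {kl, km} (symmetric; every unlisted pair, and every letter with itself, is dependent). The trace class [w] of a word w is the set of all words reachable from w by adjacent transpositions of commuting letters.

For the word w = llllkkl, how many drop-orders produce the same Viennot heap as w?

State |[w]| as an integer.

drop 0:l onto floor
drop 1:l onto {0:l}
drop 2:l onto {1:l}
drop 3:l onto {2:l}
drop 4:k onto floor
drop 5:k onto {4:k}
drop 6:l onto {3:l}
ground layer = {0:l, 4:k}
drop-orders for the pieces not yet dropped (sum over which currently-grounded one goes next):
  1 to go: {5} 1  {6} 1
  2 to go: {3,6} 1  {4,5} 1  {5,6} 2
  3 to go: {2,3,6} 1  {3,5,6} 3  {4,5,6} 3
  4 to go: {1,2,3,6} 1  {2,3,5,6} 4  {3,4,5,6} 6
  5 to go: {0,1,2,3,6} 1  {1,2,3,5,6} 5  {2,3,4,5,6} 10
  if 0:l drops first: 15 orders
  if 4:k drops first: 6 orders
heap linearizations: 21

21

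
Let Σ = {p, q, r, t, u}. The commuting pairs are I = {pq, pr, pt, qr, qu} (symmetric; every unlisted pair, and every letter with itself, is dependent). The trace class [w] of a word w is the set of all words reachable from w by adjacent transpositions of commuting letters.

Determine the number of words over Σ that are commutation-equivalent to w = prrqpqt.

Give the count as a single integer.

drop 0:p onto floor
drop 1:r onto floor
drop 2:r onto {1:r}
drop 3:q onto floor
drop 4:p onto {0:p}
drop 5:q onto {3:q}
drop 6:t onto {2:r, 5:q}
ground layer = {0:p, 1:r, 3:q}
drop-orders for the pieces not yet dropped (sum over which currently-grounded one goes next):
  1 to go: {4} 1  {6} 1
  2 to go: {0,4} 1  {2,6} 1  {4,6} 2  {5,6} 1
  3 to go: {0,4,6} 3  {1,2,6} 1  {2,4,6} 3  {2,5,6} 2  {3,5,6} 1  {4,5,6} 3
  4 to go: {0,2,4,6} 6  {0,4,5,6} 6  {1,2,4,6} 4  {1,2,5,6} 3  {2,3,5,6} 3  {2,4,5,6} 8  {3,4,5,6} 4
  5 to go: {0,1,2,4,6} 10  {0,2,4,5,6} 20  {0,3,4,5,6} 10  {1,2,3,5,6} 6  {1,2,4,5,6} 15  {2,3,4,5,6} 15
  if 0:p drops first: 36 orders
  if 1:r drops first: 45 orders
  if 3:q drops first: 45 orders
heap linearizations: 126

126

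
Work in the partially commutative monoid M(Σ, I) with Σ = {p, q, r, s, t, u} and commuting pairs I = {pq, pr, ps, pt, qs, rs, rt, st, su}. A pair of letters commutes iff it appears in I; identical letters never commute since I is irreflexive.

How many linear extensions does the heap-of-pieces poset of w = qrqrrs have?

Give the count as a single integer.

6

drop 0:q onto floor
drop 1:r onto {0:q}
drop 2:q onto {1:r}
drop 3:r onto {2:q}
drop 4:r onto {3:r}
drop 5:s onto floor
ground layer = {0:q, 5:s}
drop-orders for the pieces not yet dropped (sum over which currently-grounded one goes next):
  1 to go: {4} 1  {5} 1
  2 to go: {3,4} 1  {4,5} 2
  3 to go: {2,3,4} 1  {3,4,5} 3
  4 to go: {1,2,3,4} 1  {2,3,4,5} 4
  if 0:q drops first: 5 orders
  if 5:s drops first: 1 orders
heap linearizations: 6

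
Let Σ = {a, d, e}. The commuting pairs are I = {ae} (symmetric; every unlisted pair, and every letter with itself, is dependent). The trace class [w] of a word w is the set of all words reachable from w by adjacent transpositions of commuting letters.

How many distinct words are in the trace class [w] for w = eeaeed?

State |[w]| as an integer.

drop 0:e onto floor
drop 1:e onto {0:e}
drop 2:a onto floor
drop 3:e onto {1:e}
drop 4:e onto {3:e}
drop 5:d onto {2:a, 4:e}
ground layer = {0:e, 2:a}
drop-orders for the pieces not yet dropped (sum over which currently-grounded one goes next):
  1 to go: {5} 1
  2 to go: {2,5} 1  {4,5} 1
  3 to go: {2,4,5} 2  {3,4,5} 1
  4 to go: {1,3,4,5} 1  {2,3,4,5} 3
  if 0:e drops first: 4 orders
  if 2:a drops first: 1 orders
heap linearizations: 5

5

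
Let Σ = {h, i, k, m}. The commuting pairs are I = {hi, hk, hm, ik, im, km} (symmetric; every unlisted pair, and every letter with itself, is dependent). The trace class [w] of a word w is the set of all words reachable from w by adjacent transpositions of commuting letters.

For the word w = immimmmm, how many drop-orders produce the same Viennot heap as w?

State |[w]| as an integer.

#0=i has no predecessor
#1=m has no predecessor
#2=m depends on [1:m]
#3=i depends on [0:i]
#4=m depends on [2:m]
#5=m depends on [4:m]
#6=m depends on [5:m]
#7=m depends on [6:m]
sources: [0:i, 1:m]
N(rest) = Σ N(rest − s) over sources s of rest; N(one piece) = 1:
  size 1 → [3]=1  [7]=1
  size 2 → [0,3]=1  [3,7]=2  [6,7]=1
  size 3 → [0,3,7]=3  [3,6,7]=3  [5,6,7]=1
  size 4 → [0,3,6,7]=6  [3,5,6,7]=4  [4,5,6,7]=1
  size 5 → [0,3,5,6,7]=10  [2,4,5,6,7]=1  [3,4,5,6,7]=5
  size 6 → [0,3,4,5,6,7]=15  [1,2,4,5,6,7]=1  [2,3,4,5,6,7]=6
  first=0(i) contributes 7
  first=1(m) contributes 21
|[w]| = 28

28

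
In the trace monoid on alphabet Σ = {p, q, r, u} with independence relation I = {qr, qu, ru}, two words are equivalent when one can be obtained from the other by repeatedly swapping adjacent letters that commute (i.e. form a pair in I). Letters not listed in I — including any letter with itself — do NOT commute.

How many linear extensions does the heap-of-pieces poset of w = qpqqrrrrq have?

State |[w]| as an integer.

35

piece 0:q — minimal
piece 1:p rests on {0:q}
piece 2:q rests on {1:p}
piece 3:q rests on {2:q}
piece 4:r rests on {1:p}
piece 5:r rests on {4:r}
piece 6:r rests on {5:r}
piece 7:r rests on {6:r}
piece 8:q rests on {3:q}
minimal pieces: {0:q}
ways to finish when only these pieces remain (= sum over removing one remaining piece with nothing left below it):
  1 left: {7}→1  {8}→1
  2 left: {3,8}→1  {6,7}→1  {7,8}→2
  3 left: {2,3,8}→1  {3,7,8}→3  {5,6,7}→1  {6,7,8}→3
  4 left: {2,3,7,8}→4  {3,6,7,8}→6  {4,5,6,7}→1  {5,6,7,8}→4
  5 left: {2,3,6,7,8}→10  {3,5,6,7,8}→10  {4,5,6,7,8}→5
  6 left: {2,3,5,6,7,8}→20  {3,4,5,6,7,8}→15
  7 left: {2,3,4,5,6,7,8}→35
  placing 0:q first → 35 extensions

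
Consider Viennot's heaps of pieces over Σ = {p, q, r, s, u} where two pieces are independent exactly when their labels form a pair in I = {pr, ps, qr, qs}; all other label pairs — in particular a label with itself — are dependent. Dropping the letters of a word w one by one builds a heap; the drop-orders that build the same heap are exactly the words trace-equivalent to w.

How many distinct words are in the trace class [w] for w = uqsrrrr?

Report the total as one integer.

drop 0:u onto floor
drop 1:q onto {0:u}
drop 2:s onto {0:u}
drop 3:r onto {2:s}
drop 4:r onto {3:r}
drop 5:r onto {4:r}
drop 6:r onto {5:r}
ground layer = {0:u}
drop-orders for the pieces not yet dropped (sum over which currently-grounded one goes next):
  1 to go: {1} 1  {6} 1
  2 to go: {1,6} 2  {5,6} 1
  3 to go: {1,5,6} 3  {4,5,6} 1
  4 to go: {1,4,5,6} 4  {3,4,5,6} 1
  5 to go: {1,3,4,5,6} 5  {2,3,4,5,6} 1
  if 0:u drops first: 6 orders

6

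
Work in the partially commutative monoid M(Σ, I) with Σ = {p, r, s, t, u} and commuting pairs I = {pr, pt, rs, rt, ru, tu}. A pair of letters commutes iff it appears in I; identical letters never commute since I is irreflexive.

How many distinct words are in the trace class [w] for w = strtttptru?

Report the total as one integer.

945

0(s) covers ∅
1(t) covers 0:s
2(r) covers ∅
3(t) covers 1:t
4(t) covers 3:t
5(t) covers 4:t
6(p) covers 0:s
7(t) covers 5:t
8(r) covers 2:r
9(u) covers 6:p
floor of heap: 0:s, 2:r
completions by unplaced set U, small U first (add the entries for U minus each lowest piece of U):
  |U|=1: {7}:1  {8}:1  {9}:1
  |U|=2: {2,8}:1  {5,7}:1  {6,9}:1  {7,8}:2  {7,9}:2  {8,9}:2
  |U|=3: {2,7,8}:3  {2,8,9}:3  {4,5,7}:1  {5,7,8}:3  {5,7,9}:3  {6,7,9}:3  {6,8,9}:3  {7,8,9}:6
  |U|=4: {2,5,7,8}:6  {2,6,8,9}:6  {2,7,8,9}:12  {3,4,5,7}:1  {4,5,7,8}:4  {4,5,7,9}:4  {5,6,7,9}:6  {5,7,8,9}:12  {6,7,8,9}:12
  |U|=5: {1,3,4,5,7}:1  {2,4,5,7,8}:10  {2,5,7,8,9}:30  {2,6,7,8,9}:30  {3,4,5,7,8}:5  {3,4,5,7,9}:5  {4,5,6,7,9}:10  {4,5,7,8,9}:20  {5,6,7,8,9}:30
  |U|=6: {1,3,4,5,7,8}:6  {1,3,4,5,7,9}:6  {2,3,4,5,7,8}:15  {2,4,5,7,8,9}:60  {2,5,6,7,8,9}:90  {3,4,5,6,7,9}:15  {3,4,5,7,8,9}:30  {4,5,6,7,8,9}:60
  |U|=7: {1,2,3,4,5,7,8}:21  {1,3,4,5,6,7,9}:21  {1,3,4,5,7,8,9}:42  {2,3,4,5,7,8,9}:105  {2,4,5,6,7,8,9}:210  {3,4,5,6,7,8,9}:105
  |U|=8: {0,1,3,4,5,6,7,9}:21  {1,2,3,4,5,7,8,9}:168  {1,3,4,5,6,7,8,9}:168  {2,3,4,5,6,7,8,9}:420
  start at 0(s): 756
  start at 2(r): 189
sum over floor = 945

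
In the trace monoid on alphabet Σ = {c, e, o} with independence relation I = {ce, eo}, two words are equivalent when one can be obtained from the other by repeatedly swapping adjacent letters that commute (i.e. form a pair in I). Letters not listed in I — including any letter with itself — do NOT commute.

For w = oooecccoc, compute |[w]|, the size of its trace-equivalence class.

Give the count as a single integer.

9

#0=o has no predecessor
#1=o depends on [0:o]
#2=o depends on [1:o]
#3=e has no predecessor
#4=c depends on [2:o]
#5=c depends on [4:c]
#6=c depends on [5:c]
#7=o depends on [6:c]
#8=c depends on [7:o]
sources: [0:o, 3:e]
N(rest) = Σ N(rest − s) over sources s of rest; N(one piece) = 1:
  size 1 → [3]=1  [8]=1
  size 2 → [3,8]=2  [7,8]=1
  size 3 → [3,7,8]=3  [6,7,8]=1
  size 4 → [3,6,7,8]=4  [5,6,7,8]=1
  size 5 → [3,5,6,7,8]=5  [4,5,6,7,8]=1
  size 6 → [2,4,5,6,7,8]=1  [3,4,5,6,7,8]=6
  size 7 → [1,2,4,5,6,7,8]=1  [2,3,4,5,6,7,8]=7
  first=0(o) contributes 8
  first=3(e) contributes 1
|[w]| = 9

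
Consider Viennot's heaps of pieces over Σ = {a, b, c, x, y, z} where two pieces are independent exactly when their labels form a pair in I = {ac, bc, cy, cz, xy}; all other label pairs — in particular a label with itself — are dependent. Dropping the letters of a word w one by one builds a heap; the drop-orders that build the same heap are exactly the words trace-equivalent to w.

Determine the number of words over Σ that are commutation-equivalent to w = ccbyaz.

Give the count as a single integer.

drop 0:c onto floor
drop 1:c onto {0:c}
drop 2:b onto floor
drop 3:y onto {2:b}
drop 4:a onto {3:y}
drop 5:z onto {4:a}
ground layer = {0:c, 2:b}
drop-orders for the pieces not yet dropped (sum over which currently-grounded one goes next):
  1 to go: {1} 1  {5} 1
  2 to go: {0,1} 1  {1,5} 2  {4,5} 1
  3 to go: {0,1,5} 3  {1,4,5} 3  {3,4,5} 1
  4 to go: {0,1,4,5} 6  {1,3,4,5} 4  {2,3,4,5} 1
  if 0:c drops first: 5 orders
  if 2:b drops first: 10 orders
heap linearizations: 15

15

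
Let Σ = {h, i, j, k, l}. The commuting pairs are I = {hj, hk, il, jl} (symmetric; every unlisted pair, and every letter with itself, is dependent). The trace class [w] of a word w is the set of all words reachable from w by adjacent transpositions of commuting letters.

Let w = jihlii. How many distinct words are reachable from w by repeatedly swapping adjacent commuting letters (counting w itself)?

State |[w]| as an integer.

drop 0:j onto floor
drop 1:i onto {0:j}
drop 2:h onto {1:i}
drop 3:l onto {2:h}
drop 4:i onto {2:h}
drop 5:i onto {4:i}
ground layer = {0:j}
drop-orders for the pieces not yet dropped (sum over which currently-grounded one goes next):
  1 to go: {3} 1  {5} 1
  2 to go: {3,5} 2  {4,5} 1
  3 to go: {3,4,5} 3
  4 to go: {2,3,4,5} 3
  if 0:j drops first: 3 orders

3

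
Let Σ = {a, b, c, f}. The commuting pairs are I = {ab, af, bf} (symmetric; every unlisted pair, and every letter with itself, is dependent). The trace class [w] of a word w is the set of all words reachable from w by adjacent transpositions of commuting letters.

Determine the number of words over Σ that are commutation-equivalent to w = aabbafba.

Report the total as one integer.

280

drop 0:a onto floor
drop 1:a onto {0:a}
drop 2:b onto floor
drop 3:b onto {2:b}
drop 4:a onto {1:a}
drop 5:f onto floor
drop 6:b onto {3:b}
drop 7:a onto {4:a}
ground layer = {0:a, 2:b, 5:f}
drop-orders for the pieces not yet dropped (sum over which currently-grounded one goes next):
  1 to go: {5} 1  {6} 1  {7} 1
  2 to go: {3,6} 1  {4,7} 1  {5,6} 2  {5,7} 2  {6,7} 2
  3 to go: {1,4,7} 1  {2,3,6} 1  {3,5,6} 3  {3,6,7} 3  {4,5,7} 3  {4,6,7} 3  {5,6,7} 6
  4 to go: {0,1,4,7} 1  {1,4,5,7} 4  {1,4,6,7} 4  {2,3,5,6} 4  {2,3,6,7} 4  {3,4,6,7} 6  {3,5,6,7} 12  {4,5,6,7} 12
  5 to go: {0,1,4,5,7} 5  {0,1,4,6,7} 5  {1,3,4,6,7} 10  {1,4,5,6,7} 20  {2,3,4,6,7} 10  {2,3,5,6,7} 20  {3,4,5,6,7} 30
  6 to go: {0,1,3,4,6,7} 15  {0,1,4,5,6,7} 30  {1,2,3,4,6,7} 20  {1,3,4,5,6,7} 60  {2,3,4,5,6,7} 60
  if 0:a drops first: 140 orders
  if 2:b drops first: 105 orders
  if 5:f drops first: 35 orders
heap linearizations: 280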